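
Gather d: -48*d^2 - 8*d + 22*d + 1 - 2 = -48*d^2 + 14*d - 1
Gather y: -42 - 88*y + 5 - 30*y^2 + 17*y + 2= -30*y^2 - 71*y - 35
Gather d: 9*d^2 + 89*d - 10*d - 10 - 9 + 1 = 9*d^2 + 79*d - 18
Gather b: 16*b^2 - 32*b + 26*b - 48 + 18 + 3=16*b^2 - 6*b - 27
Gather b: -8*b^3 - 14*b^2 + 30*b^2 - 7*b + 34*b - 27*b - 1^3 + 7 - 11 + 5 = -8*b^3 + 16*b^2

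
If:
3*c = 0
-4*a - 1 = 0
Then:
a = -1/4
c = 0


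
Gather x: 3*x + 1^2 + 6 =3*x + 7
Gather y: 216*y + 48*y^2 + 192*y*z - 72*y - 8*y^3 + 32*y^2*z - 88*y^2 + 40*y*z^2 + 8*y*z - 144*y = -8*y^3 + y^2*(32*z - 40) + y*(40*z^2 + 200*z)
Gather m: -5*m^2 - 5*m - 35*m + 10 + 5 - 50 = -5*m^2 - 40*m - 35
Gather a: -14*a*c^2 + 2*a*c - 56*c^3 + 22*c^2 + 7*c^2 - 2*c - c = a*(-14*c^2 + 2*c) - 56*c^3 + 29*c^2 - 3*c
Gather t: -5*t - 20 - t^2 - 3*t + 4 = -t^2 - 8*t - 16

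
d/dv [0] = 0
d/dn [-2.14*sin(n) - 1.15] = -2.14*cos(n)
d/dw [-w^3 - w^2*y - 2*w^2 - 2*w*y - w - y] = -3*w^2 - 2*w*y - 4*w - 2*y - 1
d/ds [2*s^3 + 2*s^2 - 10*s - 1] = 6*s^2 + 4*s - 10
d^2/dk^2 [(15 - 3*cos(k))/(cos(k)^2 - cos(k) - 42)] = 3*(-9*sin(k)^4*cos(k) + 19*sin(k)^4 - 895*sin(k)^2 - 7561*cos(k)/4 - 273*cos(3*k)/4 + cos(5*k)/2 + 362)/(sin(k)^2 + cos(k) + 41)^3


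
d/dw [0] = 0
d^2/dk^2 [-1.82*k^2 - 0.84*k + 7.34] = -3.64000000000000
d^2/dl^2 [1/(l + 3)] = 2/(l + 3)^3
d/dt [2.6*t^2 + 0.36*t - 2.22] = 5.2*t + 0.36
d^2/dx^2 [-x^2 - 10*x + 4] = -2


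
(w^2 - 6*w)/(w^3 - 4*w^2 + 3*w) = (w - 6)/(w^2 - 4*w + 3)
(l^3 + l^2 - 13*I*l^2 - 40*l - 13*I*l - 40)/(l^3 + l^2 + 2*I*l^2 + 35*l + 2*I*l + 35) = (l - 8*I)/(l + 7*I)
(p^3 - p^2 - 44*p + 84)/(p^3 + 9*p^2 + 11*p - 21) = (p^2 - 8*p + 12)/(p^2 + 2*p - 3)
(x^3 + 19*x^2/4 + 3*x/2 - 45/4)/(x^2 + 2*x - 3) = (4*x^2 + 7*x - 15)/(4*(x - 1))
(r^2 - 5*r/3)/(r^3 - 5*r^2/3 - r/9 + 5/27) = 9*r/(9*r^2 - 1)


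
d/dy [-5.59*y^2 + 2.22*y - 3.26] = 2.22 - 11.18*y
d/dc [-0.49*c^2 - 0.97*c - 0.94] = -0.98*c - 0.97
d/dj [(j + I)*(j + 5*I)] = 2*j + 6*I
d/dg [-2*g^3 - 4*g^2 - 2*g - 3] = -6*g^2 - 8*g - 2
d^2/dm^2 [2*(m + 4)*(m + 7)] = 4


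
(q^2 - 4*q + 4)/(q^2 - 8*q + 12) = (q - 2)/(q - 6)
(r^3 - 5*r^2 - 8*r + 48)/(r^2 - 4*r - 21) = (r^2 - 8*r + 16)/(r - 7)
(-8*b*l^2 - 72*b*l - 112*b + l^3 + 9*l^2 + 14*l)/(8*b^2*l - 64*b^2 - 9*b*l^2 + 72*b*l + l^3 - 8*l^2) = (-l^2 - 9*l - 14)/(b*l - 8*b - l^2 + 8*l)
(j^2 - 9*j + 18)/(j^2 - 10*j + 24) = (j - 3)/(j - 4)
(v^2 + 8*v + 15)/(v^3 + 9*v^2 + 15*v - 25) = (v + 3)/(v^2 + 4*v - 5)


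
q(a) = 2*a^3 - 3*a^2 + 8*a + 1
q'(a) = 6*a^2 - 6*a + 8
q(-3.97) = -203.18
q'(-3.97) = 126.39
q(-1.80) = -34.78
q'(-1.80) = 38.24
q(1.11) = 8.92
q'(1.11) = 8.73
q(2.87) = 46.53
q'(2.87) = 40.20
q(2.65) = 38.35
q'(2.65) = 34.24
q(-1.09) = -13.87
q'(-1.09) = 21.67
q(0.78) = 6.36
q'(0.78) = 6.97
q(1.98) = 20.60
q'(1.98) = 19.64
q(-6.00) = -587.00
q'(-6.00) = 260.00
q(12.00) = 3121.00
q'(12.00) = 800.00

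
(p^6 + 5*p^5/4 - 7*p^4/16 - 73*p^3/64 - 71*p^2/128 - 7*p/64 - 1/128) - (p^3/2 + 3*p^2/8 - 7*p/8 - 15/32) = p^6 + 5*p^5/4 - 7*p^4/16 - 105*p^3/64 - 119*p^2/128 + 49*p/64 + 59/128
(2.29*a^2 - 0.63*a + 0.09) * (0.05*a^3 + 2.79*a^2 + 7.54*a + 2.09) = 0.1145*a^5 + 6.3576*a^4 + 15.5134*a^3 + 0.286999999999999*a^2 - 0.6381*a + 0.1881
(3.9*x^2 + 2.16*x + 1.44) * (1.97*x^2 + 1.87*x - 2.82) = 7.683*x^4 + 11.5482*x^3 - 4.122*x^2 - 3.3984*x - 4.0608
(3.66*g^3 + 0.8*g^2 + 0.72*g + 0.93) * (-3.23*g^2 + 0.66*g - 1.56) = -11.8218*g^5 - 0.1684*g^4 - 7.5072*g^3 - 3.7767*g^2 - 0.5094*g - 1.4508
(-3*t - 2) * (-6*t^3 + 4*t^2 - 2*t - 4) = 18*t^4 - 2*t^2 + 16*t + 8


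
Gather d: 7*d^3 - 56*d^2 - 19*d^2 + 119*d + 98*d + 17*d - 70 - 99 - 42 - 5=7*d^3 - 75*d^2 + 234*d - 216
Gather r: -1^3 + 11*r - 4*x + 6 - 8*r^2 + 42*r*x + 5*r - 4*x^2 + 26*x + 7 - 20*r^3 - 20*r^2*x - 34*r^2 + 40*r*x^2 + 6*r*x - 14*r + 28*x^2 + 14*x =-20*r^3 + r^2*(-20*x - 42) + r*(40*x^2 + 48*x + 2) + 24*x^2 + 36*x + 12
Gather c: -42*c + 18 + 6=24 - 42*c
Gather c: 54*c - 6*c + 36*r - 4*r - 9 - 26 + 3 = 48*c + 32*r - 32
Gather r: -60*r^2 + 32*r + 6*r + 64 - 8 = -60*r^2 + 38*r + 56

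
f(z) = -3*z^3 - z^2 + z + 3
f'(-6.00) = -311.00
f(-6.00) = 609.00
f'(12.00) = -1319.00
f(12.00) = -5313.00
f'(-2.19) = -37.78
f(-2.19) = 27.52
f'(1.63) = -26.17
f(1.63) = -11.02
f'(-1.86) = -26.42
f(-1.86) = 16.98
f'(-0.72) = -2.23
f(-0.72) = 2.88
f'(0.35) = -0.80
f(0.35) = 3.10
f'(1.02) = -10.40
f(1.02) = -0.20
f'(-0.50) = -0.25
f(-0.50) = 2.62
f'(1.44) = -20.54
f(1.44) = -6.59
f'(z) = -9*z^2 - 2*z + 1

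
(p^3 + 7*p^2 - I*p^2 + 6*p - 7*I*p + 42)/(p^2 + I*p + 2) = (p^2 + p*(7 - 3*I) - 21*I)/(p - I)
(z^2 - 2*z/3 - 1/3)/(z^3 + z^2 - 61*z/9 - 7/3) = 3*(z - 1)/(3*z^2 + 2*z - 21)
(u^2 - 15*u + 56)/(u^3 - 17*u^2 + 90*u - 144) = (u - 7)/(u^2 - 9*u + 18)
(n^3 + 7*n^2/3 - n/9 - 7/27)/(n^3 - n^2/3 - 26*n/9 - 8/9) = (9*n^2 + 18*n - 7)/(3*(3*n^2 - 2*n - 8))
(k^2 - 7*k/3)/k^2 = (k - 7/3)/k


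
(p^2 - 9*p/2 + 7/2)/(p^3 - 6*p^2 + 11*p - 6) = (p - 7/2)/(p^2 - 5*p + 6)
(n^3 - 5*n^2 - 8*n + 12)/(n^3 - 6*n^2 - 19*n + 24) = (n^2 - 4*n - 12)/(n^2 - 5*n - 24)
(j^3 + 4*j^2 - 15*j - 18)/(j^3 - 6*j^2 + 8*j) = (j^3 + 4*j^2 - 15*j - 18)/(j*(j^2 - 6*j + 8))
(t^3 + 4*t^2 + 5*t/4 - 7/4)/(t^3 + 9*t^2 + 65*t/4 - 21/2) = (t + 1)/(t + 6)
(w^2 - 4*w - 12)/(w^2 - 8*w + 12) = (w + 2)/(w - 2)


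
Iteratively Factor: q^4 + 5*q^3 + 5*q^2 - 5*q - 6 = (q - 1)*(q^3 + 6*q^2 + 11*q + 6) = (q - 1)*(q + 3)*(q^2 + 3*q + 2) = (q - 1)*(q + 1)*(q + 3)*(q + 2)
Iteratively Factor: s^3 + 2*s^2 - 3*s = (s - 1)*(s^2 + 3*s) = (s - 1)*(s + 3)*(s)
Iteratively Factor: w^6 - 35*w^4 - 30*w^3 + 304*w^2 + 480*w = (w - 5)*(w^5 + 5*w^4 - 10*w^3 - 80*w^2 - 96*w) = (w - 5)*(w + 4)*(w^4 + w^3 - 14*w^2 - 24*w) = w*(w - 5)*(w + 4)*(w^3 + w^2 - 14*w - 24) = w*(w - 5)*(w + 2)*(w + 4)*(w^2 - w - 12) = w*(w - 5)*(w + 2)*(w + 3)*(w + 4)*(w - 4)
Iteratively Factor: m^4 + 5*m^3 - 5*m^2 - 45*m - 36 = (m + 3)*(m^3 + 2*m^2 - 11*m - 12) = (m + 3)*(m + 4)*(m^2 - 2*m - 3) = (m - 3)*(m + 3)*(m + 4)*(m + 1)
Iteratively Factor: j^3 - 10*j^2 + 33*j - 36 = (j - 4)*(j^2 - 6*j + 9) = (j - 4)*(j - 3)*(j - 3)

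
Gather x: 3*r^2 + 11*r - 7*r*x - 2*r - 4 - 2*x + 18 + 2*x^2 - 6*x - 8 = 3*r^2 + 9*r + 2*x^2 + x*(-7*r - 8) + 6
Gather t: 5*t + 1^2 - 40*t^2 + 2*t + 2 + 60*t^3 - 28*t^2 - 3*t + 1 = 60*t^3 - 68*t^2 + 4*t + 4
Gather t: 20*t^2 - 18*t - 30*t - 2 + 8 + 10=20*t^2 - 48*t + 16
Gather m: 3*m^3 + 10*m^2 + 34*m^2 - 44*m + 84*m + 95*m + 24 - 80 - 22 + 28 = 3*m^3 + 44*m^2 + 135*m - 50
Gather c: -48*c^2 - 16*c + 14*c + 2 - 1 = -48*c^2 - 2*c + 1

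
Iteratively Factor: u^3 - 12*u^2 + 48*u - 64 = (u - 4)*(u^2 - 8*u + 16) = (u - 4)^2*(u - 4)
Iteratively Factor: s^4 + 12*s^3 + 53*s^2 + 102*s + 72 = (s + 4)*(s^3 + 8*s^2 + 21*s + 18) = (s + 3)*(s + 4)*(s^2 + 5*s + 6) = (s + 3)^2*(s + 4)*(s + 2)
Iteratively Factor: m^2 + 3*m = (m)*(m + 3)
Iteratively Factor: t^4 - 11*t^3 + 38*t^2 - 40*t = (t - 2)*(t^3 - 9*t^2 + 20*t) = (t - 4)*(t - 2)*(t^2 - 5*t) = (t - 5)*(t - 4)*(t - 2)*(t)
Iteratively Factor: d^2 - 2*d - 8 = (d - 4)*(d + 2)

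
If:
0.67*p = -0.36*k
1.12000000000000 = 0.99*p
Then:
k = -2.11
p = 1.13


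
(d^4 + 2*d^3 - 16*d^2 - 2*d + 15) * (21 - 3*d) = -3*d^5 + 15*d^4 + 90*d^3 - 330*d^2 - 87*d + 315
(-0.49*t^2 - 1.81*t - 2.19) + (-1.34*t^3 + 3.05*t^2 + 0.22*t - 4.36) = -1.34*t^3 + 2.56*t^2 - 1.59*t - 6.55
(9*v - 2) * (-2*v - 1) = -18*v^2 - 5*v + 2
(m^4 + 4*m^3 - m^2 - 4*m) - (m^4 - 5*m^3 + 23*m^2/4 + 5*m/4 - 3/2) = 9*m^3 - 27*m^2/4 - 21*m/4 + 3/2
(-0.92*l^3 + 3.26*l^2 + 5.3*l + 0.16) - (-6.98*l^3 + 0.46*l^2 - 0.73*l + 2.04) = 6.06*l^3 + 2.8*l^2 + 6.03*l - 1.88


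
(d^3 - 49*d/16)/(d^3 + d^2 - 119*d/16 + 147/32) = 2*d*(4*d + 7)/(8*d^2 + 22*d - 21)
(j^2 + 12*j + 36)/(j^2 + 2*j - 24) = (j + 6)/(j - 4)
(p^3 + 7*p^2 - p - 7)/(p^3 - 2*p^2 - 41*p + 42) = (p^2 + 8*p + 7)/(p^2 - p - 42)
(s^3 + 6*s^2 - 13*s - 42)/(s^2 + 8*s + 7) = (s^2 - s - 6)/(s + 1)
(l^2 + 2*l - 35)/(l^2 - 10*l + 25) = (l + 7)/(l - 5)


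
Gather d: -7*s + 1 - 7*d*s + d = d*(1 - 7*s) - 7*s + 1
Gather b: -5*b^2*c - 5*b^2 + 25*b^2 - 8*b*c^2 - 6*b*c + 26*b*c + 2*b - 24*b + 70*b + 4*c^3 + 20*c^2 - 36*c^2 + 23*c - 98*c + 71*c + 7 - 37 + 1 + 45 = b^2*(20 - 5*c) + b*(-8*c^2 + 20*c + 48) + 4*c^3 - 16*c^2 - 4*c + 16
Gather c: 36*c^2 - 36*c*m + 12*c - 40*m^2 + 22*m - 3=36*c^2 + c*(12 - 36*m) - 40*m^2 + 22*m - 3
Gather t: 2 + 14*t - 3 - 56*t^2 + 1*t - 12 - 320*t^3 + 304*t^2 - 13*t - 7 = -320*t^3 + 248*t^2 + 2*t - 20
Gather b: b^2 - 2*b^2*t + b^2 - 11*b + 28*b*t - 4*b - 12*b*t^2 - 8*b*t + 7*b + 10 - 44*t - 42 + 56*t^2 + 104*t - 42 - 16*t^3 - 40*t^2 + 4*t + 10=b^2*(2 - 2*t) + b*(-12*t^2 + 20*t - 8) - 16*t^3 + 16*t^2 + 64*t - 64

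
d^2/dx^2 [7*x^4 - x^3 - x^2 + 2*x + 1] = 84*x^2 - 6*x - 2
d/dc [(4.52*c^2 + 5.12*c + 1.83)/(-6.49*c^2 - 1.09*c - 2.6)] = (28.302*c^2 + 0.249400000000005*c - 11.3173)/(42.1201*c^4 + 14.1482*c^3 + 34.9361*c^2 + 5.668*c + 6.76)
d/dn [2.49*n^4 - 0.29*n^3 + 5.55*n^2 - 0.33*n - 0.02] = 9.96*n^3 - 0.87*n^2 + 11.1*n - 0.33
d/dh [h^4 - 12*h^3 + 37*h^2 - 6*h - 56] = 4*h^3 - 36*h^2 + 74*h - 6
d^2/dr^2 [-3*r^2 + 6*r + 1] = -6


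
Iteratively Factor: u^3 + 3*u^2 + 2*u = (u + 2)*(u^2 + u) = u*(u + 2)*(u + 1)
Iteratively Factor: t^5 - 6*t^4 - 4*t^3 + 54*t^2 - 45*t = (t - 5)*(t^4 - t^3 - 9*t^2 + 9*t) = (t - 5)*(t + 3)*(t^3 - 4*t^2 + 3*t) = t*(t - 5)*(t + 3)*(t^2 - 4*t + 3) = t*(t - 5)*(t - 1)*(t + 3)*(t - 3)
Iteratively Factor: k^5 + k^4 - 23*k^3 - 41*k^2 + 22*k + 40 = (k - 1)*(k^4 + 2*k^3 - 21*k^2 - 62*k - 40) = (k - 1)*(k + 2)*(k^3 - 21*k - 20) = (k - 5)*(k - 1)*(k + 2)*(k^2 + 5*k + 4) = (k - 5)*(k - 1)*(k + 2)*(k + 4)*(k + 1)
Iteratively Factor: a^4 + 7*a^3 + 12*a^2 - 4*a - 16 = (a + 4)*(a^3 + 3*a^2 - 4) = (a - 1)*(a + 4)*(a^2 + 4*a + 4) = (a - 1)*(a + 2)*(a + 4)*(a + 2)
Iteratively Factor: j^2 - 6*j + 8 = (j - 4)*(j - 2)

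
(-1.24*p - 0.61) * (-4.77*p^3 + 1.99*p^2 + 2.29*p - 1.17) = 5.9148*p^4 + 0.442099999999999*p^3 - 4.0535*p^2 + 0.0538999999999998*p + 0.7137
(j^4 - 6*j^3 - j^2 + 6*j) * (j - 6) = j^5 - 12*j^4 + 35*j^3 + 12*j^2 - 36*j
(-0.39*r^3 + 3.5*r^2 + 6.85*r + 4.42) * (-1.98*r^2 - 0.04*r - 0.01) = 0.7722*r^5 - 6.9144*r^4 - 13.6991*r^3 - 9.0606*r^2 - 0.2453*r - 0.0442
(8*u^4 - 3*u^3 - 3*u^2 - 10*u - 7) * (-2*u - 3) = -16*u^5 - 18*u^4 + 15*u^3 + 29*u^2 + 44*u + 21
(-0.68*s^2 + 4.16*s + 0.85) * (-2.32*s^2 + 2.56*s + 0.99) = 1.5776*s^4 - 11.392*s^3 + 8.0044*s^2 + 6.2944*s + 0.8415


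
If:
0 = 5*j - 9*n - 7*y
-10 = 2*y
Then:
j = 9*n/5 - 7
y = -5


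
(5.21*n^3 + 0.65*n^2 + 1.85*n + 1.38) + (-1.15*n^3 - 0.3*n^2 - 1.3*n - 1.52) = 4.06*n^3 + 0.35*n^2 + 0.55*n - 0.14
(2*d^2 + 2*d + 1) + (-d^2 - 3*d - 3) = d^2 - d - 2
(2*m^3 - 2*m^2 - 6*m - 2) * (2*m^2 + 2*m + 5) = 4*m^5 - 6*m^3 - 26*m^2 - 34*m - 10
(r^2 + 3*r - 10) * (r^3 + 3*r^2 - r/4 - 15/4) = r^5 + 6*r^4 - 5*r^3/4 - 69*r^2/2 - 35*r/4 + 75/2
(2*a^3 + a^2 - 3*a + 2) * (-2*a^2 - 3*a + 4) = -4*a^5 - 8*a^4 + 11*a^3 + 9*a^2 - 18*a + 8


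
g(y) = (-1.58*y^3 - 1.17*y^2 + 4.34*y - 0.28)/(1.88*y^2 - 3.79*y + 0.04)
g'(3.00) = 1.58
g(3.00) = -7.24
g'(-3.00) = -0.75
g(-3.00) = 0.66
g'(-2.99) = -0.75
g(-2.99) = 0.66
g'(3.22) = 0.78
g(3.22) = -6.98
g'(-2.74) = -0.74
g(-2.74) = 0.47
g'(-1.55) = -0.68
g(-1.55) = -0.38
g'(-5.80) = -0.80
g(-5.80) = 2.86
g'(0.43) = -0.23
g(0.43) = -1.00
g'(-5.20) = -0.80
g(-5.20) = 2.38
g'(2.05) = 1205.96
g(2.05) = -57.90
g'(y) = (3.79 - 3.76*y)*(-1.58*y^3 - 1.17*y^2 + 4.34*y - 0.28)/(1.88*y^2 - 3.79*y + 0.04)^2 + (-4.74*y^2 - 2.34*y + 4.34)/(1.88*y^2 - 3.79*y + 0.04) = (-2.9704*y^4 + 11.9764*y^3 - 3.9145*y^2 + 0.959200000000003*y - 0.8876)/(3.5344*y^4 - 14.2504*y^3 + 14.5145*y^2 - 0.3032*y + 0.0016)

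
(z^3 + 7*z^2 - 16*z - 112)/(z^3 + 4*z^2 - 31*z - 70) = (z^2 - 16)/(z^2 - 3*z - 10)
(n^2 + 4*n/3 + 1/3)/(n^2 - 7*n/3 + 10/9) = 3*(3*n^2 + 4*n + 1)/(9*n^2 - 21*n + 10)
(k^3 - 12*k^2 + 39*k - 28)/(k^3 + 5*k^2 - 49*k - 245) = (k^2 - 5*k + 4)/(k^2 + 12*k + 35)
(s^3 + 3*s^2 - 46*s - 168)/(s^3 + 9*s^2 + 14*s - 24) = (s - 7)/(s - 1)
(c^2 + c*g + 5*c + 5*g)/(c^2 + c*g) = (c + 5)/c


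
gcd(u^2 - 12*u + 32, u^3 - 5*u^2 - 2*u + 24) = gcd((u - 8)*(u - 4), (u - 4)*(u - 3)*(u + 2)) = u - 4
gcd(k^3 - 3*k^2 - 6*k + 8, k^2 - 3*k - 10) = k + 2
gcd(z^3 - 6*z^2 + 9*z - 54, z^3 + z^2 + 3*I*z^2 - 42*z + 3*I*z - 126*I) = z^2 + z*(-6 + 3*I) - 18*I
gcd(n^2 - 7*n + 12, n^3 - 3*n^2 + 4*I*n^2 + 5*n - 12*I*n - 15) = n - 3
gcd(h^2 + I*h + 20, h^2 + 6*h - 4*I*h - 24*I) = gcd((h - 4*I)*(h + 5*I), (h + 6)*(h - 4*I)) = h - 4*I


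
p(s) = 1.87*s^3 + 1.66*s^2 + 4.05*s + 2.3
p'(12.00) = 851.73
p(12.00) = 3521.30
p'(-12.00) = 772.05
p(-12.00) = -3038.62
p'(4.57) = 136.39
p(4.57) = 233.96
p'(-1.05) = 6.75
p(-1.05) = -2.29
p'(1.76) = 27.27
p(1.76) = 24.76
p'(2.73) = 54.92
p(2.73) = 63.78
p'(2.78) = 56.64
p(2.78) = 66.57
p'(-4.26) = 91.71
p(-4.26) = -129.40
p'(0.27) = 5.36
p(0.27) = 3.55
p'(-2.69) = 35.71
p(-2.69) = -32.98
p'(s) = 5.61*s^2 + 3.32*s + 4.05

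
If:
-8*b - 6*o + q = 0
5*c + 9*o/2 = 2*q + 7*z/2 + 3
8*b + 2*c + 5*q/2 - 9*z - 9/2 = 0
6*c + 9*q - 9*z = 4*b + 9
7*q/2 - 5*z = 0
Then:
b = 3609/8168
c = 6303/4084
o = -1013/2042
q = 570/1021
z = 399/1021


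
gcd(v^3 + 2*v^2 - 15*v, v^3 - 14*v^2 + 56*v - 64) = 1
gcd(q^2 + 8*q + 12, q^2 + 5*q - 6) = q + 6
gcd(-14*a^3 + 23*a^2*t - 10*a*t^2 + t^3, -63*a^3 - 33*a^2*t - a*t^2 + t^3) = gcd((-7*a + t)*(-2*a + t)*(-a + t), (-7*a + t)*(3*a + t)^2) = -7*a + t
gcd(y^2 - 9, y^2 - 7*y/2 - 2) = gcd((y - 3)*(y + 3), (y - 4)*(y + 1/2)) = 1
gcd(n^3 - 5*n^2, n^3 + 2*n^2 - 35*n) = n^2 - 5*n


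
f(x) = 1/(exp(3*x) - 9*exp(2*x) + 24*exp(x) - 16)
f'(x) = (-3*exp(3*x) + 18*exp(2*x) - 24*exp(x))/(exp(3*x) - 9*exp(2*x) + 24*exp(x) - 16)^2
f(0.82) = 0.26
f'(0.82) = 0.22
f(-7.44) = -0.06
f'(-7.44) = -0.00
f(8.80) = 0.00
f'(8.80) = -0.00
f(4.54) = 0.00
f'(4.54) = -0.00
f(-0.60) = -0.19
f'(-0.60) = -0.29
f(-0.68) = -0.17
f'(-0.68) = -0.22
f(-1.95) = -0.08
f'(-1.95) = -0.02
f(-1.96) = -0.08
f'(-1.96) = -0.02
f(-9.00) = -0.06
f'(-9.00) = 0.00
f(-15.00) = -0.06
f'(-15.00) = 0.00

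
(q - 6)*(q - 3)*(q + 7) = q^3 - 2*q^2 - 45*q + 126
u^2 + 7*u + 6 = (u + 1)*(u + 6)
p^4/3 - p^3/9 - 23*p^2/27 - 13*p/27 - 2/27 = (p/3 + 1/3)*(p - 2)*(p + 1/3)^2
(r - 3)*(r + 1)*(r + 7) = r^3 + 5*r^2 - 17*r - 21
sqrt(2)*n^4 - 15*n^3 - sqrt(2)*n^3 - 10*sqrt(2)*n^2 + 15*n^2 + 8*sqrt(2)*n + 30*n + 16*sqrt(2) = (n - 2)*(n - 8*sqrt(2))*(n + sqrt(2)/2)*(sqrt(2)*n + sqrt(2))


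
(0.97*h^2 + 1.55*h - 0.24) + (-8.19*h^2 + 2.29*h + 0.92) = -7.22*h^2 + 3.84*h + 0.68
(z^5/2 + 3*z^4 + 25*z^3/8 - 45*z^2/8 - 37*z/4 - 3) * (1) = z^5/2 + 3*z^4 + 25*z^3/8 - 45*z^2/8 - 37*z/4 - 3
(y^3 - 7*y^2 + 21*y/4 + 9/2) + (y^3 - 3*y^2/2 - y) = 2*y^3 - 17*y^2/2 + 17*y/4 + 9/2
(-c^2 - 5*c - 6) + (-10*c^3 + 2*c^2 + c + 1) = -10*c^3 + c^2 - 4*c - 5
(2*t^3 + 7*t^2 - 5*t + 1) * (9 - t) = -2*t^4 + 11*t^3 + 68*t^2 - 46*t + 9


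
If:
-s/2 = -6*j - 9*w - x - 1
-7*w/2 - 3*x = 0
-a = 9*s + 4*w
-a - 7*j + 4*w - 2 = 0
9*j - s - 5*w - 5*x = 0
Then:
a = -2694/901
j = 52/901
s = 358/901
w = -132/901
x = 154/901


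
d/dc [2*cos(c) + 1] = -2*sin(c)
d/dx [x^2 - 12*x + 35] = 2*x - 12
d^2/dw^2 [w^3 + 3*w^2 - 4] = 6*w + 6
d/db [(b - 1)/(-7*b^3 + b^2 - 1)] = (-7*b^3 + b^2 + b*(b - 1)*(21*b - 2) - 1)/(7*b^3 - b^2 + 1)^2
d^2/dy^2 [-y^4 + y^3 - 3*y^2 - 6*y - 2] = -12*y^2 + 6*y - 6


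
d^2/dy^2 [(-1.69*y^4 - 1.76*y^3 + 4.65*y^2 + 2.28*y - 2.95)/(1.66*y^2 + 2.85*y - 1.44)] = (-9.31392800000001*y^6 - 47.9723400000001*y^5 - 58.1234940000001*y^4 + 42.533988*y^3 + 19.203672*y^2 - 72.935244*y - 24.02739)/(4.574296*y^6 + 23.56038*y^5 + 28.545858*y^4 - 17.726715*y^3 - 24.762672*y^2 + 17.72928*y - 2.985984)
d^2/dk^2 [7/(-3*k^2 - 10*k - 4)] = 14*(9*k^2 + 30*k - 4*(3*k + 5)^2 + 12)/(3*k^2 + 10*k + 4)^3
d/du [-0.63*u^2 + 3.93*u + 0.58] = 3.93 - 1.26*u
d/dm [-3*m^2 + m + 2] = 1 - 6*m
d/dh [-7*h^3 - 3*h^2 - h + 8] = -21*h^2 - 6*h - 1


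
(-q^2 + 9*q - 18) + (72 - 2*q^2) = -3*q^2 + 9*q + 54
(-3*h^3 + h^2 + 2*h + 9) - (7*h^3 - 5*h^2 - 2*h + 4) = -10*h^3 + 6*h^2 + 4*h + 5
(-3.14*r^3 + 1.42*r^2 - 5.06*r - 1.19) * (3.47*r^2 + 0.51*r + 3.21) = -10.8958*r^5 + 3.326*r^4 - 26.9134*r^3 - 2.1517*r^2 - 16.8495*r - 3.8199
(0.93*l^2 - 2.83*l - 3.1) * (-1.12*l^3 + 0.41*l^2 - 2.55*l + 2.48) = -1.0416*l^5 + 3.5509*l^4 - 0.0597999999999996*l^3 + 8.2519*l^2 + 0.8866*l - 7.688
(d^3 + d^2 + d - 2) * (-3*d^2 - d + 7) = -3*d^5 - 4*d^4 + 3*d^3 + 12*d^2 + 9*d - 14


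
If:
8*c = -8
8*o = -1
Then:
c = -1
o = -1/8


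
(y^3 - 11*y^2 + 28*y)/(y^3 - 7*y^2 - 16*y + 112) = y/(y + 4)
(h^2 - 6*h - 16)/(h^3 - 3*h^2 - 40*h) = (h + 2)/(h*(h + 5))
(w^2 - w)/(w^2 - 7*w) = (w - 1)/(w - 7)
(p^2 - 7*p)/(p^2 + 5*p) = (p - 7)/(p + 5)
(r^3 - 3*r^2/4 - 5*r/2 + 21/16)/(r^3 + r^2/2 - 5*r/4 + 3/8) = (4*r - 7)/(2*(2*r - 1))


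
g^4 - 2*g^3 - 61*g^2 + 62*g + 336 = (g - 8)*(g - 3)*(g + 2)*(g + 7)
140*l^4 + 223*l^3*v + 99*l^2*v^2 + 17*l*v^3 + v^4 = (l + v)*(4*l + v)*(5*l + v)*(7*l + v)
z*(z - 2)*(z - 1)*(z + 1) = z^4 - 2*z^3 - z^2 + 2*z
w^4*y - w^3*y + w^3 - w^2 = w^2*(w - 1)*(w*y + 1)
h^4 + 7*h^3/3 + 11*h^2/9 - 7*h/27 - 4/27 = (h - 1/3)*(h + 1/3)*(h + 1)*(h + 4/3)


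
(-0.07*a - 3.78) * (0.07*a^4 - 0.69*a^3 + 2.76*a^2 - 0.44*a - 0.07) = -0.0049*a^5 - 0.2163*a^4 + 2.415*a^3 - 10.402*a^2 + 1.6681*a + 0.2646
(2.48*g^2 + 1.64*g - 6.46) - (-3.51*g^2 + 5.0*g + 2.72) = 5.99*g^2 - 3.36*g - 9.18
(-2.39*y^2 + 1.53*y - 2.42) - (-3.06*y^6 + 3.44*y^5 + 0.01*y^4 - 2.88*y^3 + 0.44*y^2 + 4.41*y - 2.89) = 3.06*y^6 - 3.44*y^5 - 0.01*y^4 + 2.88*y^3 - 2.83*y^2 - 2.88*y + 0.47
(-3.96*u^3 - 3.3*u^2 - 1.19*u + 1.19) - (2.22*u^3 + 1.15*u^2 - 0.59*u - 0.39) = -6.18*u^3 - 4.45*u^2 - 0.6*u + 1.58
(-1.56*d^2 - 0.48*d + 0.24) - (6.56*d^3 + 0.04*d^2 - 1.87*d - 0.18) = -6.56*d^3 - 1.6*d^2 + 1.39*d + 0.42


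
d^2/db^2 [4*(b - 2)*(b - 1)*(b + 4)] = 24*b + 8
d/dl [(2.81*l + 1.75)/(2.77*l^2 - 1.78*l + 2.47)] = (-7.7837*l^2 - 9.695*l + 10.0557)/(7.6729*l^4 - 9.8612*l^3 + 16.8522*l^2 - 8.7932*l + 6.1009)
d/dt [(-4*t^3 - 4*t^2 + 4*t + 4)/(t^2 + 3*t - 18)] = 4*(-t^4 - 6*t^3 + 50*t^2 + 34*t - 21)/(t^4 + 6*t^3 - 27*t^2 - 108*t + 324)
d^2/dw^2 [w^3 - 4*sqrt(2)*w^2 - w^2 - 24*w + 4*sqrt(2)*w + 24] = 6*w - 8*sqrt(2) - 2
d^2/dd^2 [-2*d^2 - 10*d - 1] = -4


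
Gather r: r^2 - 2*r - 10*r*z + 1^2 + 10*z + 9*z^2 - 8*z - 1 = r^2 + r*(-10*z - 2) + 9*z^2 + 2*z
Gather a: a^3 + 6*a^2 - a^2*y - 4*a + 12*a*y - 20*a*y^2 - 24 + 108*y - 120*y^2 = a^3 + a^2*(6 - y) + a*(-20*y^2 + 12*y - 4) - 120*y^2 + 108*y - 24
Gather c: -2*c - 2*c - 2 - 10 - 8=-4*c - 20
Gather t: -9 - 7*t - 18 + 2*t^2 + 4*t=2*t^2 - 3*t - 27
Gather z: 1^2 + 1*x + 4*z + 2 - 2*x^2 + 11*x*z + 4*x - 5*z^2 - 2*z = -2*x^2 + 5*x - 5*z^2 + z*(11*x + 2) + 3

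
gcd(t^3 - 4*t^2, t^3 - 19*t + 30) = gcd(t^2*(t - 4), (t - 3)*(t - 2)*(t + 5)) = 1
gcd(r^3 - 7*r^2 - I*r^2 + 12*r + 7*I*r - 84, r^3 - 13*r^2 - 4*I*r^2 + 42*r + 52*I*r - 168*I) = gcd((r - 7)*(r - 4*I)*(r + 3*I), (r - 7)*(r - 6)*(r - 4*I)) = r^2 + r*(-7 - 4*I) + 28*I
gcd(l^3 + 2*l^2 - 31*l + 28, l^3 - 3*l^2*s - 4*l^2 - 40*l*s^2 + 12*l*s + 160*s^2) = l - 4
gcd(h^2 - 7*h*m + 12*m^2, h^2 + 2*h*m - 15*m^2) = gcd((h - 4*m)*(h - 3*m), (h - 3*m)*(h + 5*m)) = h - 3*m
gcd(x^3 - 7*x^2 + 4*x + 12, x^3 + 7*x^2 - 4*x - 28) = x - 2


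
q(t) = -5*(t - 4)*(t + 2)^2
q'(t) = -5*(t - 4)*(2*t + 4) - 5*(t + 2)^2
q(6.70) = -1021.82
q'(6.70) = -613.35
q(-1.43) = 8.82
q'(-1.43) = 29.33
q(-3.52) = 86.87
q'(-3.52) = -125.86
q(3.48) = 78.08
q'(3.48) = -121.66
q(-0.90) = 29.64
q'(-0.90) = 47.85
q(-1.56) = 5.38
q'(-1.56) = 23.50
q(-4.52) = 270.53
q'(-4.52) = -246.46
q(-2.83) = 23.53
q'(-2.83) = -60.13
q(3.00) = 125.00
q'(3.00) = -75.00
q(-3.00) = 35.00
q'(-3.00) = -75.00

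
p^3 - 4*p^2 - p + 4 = (p - 4)*(p - 1)*(p + 1)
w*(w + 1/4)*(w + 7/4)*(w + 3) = w^4 + 5*w^3 + 103*w^2/16 + 21*w/16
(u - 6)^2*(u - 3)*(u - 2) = u^4 - 17*u^3 + 102*u^2 - 252*u + 216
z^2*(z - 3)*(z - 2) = z^4 - 5*z^3 + 6*z^2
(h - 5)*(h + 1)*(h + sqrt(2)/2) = h^3 - 4*h^2 + sqrt(2)*h^2/2 - 5*h - 2*sqrt(2)*h - 5*sqrt(2)/2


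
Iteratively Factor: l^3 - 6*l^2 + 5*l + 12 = (l + 1)*(l^2 - 7*l + 12) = (l - 4)*(l + 1)*(l - 3)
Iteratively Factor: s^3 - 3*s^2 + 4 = (s - 2)*(s^2 - s - 2) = (s - 2)*(s + 1)*(s - 2)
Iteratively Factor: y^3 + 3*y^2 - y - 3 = (y - 1)*(y^2 + 4*y + 3) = (y - 1)*(y + 1)*(y + 3)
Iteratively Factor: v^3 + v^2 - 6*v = (v - 2)*(v^2 + 3*v) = (v - 2)*(v + 3)*(v)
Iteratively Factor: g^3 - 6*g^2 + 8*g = (g)*(g^2 - 6*g + 8) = g*(g - 4)*(g - 2)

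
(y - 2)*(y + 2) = y^2 - 4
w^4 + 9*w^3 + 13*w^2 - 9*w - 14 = (w - 1)*(w + 1)*(w + 2)*(w + 7)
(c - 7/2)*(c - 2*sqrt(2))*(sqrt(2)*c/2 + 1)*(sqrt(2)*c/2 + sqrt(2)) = c^4/2 - 3*c^3/4 - sqrt(2)*c^3/2 - 11*c^2/2 + 3*sqrt(2)*c^2/4 + 3*c + 7*sqrt(2)*c/2 + 14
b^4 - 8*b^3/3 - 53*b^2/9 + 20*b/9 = b*(b - 4)*(b - 1/3)*(b + 5/3)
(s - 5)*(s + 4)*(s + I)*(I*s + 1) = I*s^4 - I*s^3 - 19*I*s^2 - I*s - 20*I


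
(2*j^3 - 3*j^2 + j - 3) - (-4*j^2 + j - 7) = 2*j^3 + j^2 + 4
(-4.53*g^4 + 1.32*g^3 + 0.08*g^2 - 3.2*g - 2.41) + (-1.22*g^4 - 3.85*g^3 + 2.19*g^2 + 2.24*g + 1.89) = -5.75*g^4 - 2.53*g^3 + 2.27*g^2 - 0.96*g - 0.52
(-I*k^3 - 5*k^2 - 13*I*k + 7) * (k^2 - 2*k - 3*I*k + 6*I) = -I*k^5 - 8*k^4 + 2*I*k^4 + 16*k^3 + 2*I*k^3 - 32*k^2 - 4*I*k^2 + 64*k - 21*I*k + 42*I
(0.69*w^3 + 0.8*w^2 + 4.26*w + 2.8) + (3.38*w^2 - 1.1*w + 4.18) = 0.69*w^3 + 4.18*w^2 + 3.16*w + 6.98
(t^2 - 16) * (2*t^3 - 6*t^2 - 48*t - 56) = 2*t^5 - 6*t^4 - 80*t^3 + 40*t^2 + 768*t + 896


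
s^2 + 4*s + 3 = (s + 1)*(s + 3)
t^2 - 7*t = t*(t - 7)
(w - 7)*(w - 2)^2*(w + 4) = w^4 - 7*w^3 - 12*w^2 + 100*w - 112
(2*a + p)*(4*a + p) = 8*a^2 + 6*a*p + p^2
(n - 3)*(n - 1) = n^2 - 4*n + 3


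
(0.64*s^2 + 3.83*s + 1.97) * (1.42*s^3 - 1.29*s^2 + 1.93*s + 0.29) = 0.9088*s^5 + 4.613*s^4 - 0.908100000000001*s^3 + 5.0362*s^2 + 4.9128*s + 0.5713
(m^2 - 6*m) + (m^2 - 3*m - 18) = 2*m^2 - 9*m - 18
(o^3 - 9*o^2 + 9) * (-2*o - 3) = -2*o^4 + 15*o^3 + 27*o^2 - 18*o - 27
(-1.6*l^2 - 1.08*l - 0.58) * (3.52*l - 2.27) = -5.632*l^3 - 0.1696*l^2 + 0.41*l + 1.3166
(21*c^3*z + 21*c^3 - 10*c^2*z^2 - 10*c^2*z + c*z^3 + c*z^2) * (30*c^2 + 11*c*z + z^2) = 630*c^5*z + 630*c^5 - 69*c^4*z^2 - 69*c^4*z - 59*c^3*z^3 - 59*c^3*z^2 + c^2*z^4 + c^2*z^3 + c*z^5 + c*z^4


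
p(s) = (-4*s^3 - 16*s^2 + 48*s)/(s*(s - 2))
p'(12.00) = -4.00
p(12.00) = -72.00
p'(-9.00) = -4.00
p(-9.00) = 12.00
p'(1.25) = -4.00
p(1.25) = -29.00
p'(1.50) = -4.00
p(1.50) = -30.00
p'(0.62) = -4.00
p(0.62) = -26.48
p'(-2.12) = -4.00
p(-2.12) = -15.52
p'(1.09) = -4.00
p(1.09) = -28.36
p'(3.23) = -4.00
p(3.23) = -36.92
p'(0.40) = -4.00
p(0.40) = -25.60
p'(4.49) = -4.00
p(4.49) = -41.96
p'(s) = (-12*s^2 - 32*s + 48)/(s*(s - 2)) - (-4*s^3 - 16*s^2 + 48*s)/(s*(s - 2)^2) - (-4*s^3 - 16*s^2 + 48*s)/(s^2*(s - 2))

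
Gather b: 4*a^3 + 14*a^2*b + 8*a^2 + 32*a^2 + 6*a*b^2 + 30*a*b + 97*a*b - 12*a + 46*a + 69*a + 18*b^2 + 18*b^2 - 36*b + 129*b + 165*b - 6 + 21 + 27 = 4*a^3 + 40*a^2 + 103*a + b^2*(6*a + 36) + b*(14*a^2 + 127*a + 258) + 42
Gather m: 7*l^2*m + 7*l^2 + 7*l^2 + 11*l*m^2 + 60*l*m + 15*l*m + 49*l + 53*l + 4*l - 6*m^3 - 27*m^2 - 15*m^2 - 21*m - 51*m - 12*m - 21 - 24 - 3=14*l^2 + 106*l - 6*m^3 + m^2*(11*l - 42) + m*(7*l^2 + 75*l - 84) - 48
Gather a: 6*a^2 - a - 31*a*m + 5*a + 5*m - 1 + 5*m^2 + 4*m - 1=6*a^2 + a*(4 - 31*m) + 5*m^2 + 9*m - 2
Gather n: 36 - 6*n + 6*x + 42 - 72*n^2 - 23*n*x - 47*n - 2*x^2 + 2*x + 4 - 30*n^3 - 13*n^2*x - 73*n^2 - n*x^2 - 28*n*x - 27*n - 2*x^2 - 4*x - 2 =-30*n^3 + n^2*(-13*x - 145) + n*(-x^2 - 51*x - 80) - 4*x^2 + 4*x + 80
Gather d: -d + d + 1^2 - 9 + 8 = 0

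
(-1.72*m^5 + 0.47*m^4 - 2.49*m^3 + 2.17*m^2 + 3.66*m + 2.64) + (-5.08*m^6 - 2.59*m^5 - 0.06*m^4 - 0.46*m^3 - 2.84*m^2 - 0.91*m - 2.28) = -5.08*m^6 - 4.31*m^5 + 0.41*m^4 - 2.95*m^3 - 0.67*m^2 + 2.75*m + 0.36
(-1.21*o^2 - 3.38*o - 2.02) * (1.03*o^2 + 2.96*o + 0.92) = -1.2463*o^4 - 7.063*o^3 - 13.1986*o^2 - 9.0888*o - 1.8584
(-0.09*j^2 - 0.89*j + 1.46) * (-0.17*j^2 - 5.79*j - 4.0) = 0.0153*j^4 + 0.6724*j^3 + 5.2649*j^2 - 4.8934*j - 5.84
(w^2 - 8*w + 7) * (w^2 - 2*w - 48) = w^4 - 10*w^3 - 25*w^2 + 370*w - 336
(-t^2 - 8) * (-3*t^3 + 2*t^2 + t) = 3*t^5 - 2*t^4 + 23*t^3 - 16*t^2 - 8*t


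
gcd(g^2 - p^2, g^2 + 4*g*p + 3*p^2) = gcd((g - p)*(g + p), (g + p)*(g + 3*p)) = g + p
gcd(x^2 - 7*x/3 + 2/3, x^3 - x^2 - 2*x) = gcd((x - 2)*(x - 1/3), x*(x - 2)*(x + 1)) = x - 2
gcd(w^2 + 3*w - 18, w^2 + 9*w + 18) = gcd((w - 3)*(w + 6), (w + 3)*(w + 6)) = w + 6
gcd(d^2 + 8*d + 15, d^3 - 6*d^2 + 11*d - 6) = 1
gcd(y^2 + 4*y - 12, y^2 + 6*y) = y + 6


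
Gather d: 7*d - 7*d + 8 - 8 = 0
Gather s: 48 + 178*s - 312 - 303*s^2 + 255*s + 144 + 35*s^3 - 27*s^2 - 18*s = 35*s^3 - 330*s^2 + 415*s - 120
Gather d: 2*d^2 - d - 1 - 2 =2*d^2 - d - 3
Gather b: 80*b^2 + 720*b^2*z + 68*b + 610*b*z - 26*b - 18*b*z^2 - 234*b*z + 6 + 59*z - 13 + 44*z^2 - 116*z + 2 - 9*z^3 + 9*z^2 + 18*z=b^2*(720*z + 80) + b*(-18*z^2 + 376*z + 42) - 9*z^3 + 53*z^2 - 39*z - 5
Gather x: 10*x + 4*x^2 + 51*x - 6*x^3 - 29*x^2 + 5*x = -6*x^3 - 25*x^2 + 66*x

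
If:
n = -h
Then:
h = -n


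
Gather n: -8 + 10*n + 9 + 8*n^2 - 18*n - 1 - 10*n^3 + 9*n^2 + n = -10*n^3 + 17*n^2 - 7*n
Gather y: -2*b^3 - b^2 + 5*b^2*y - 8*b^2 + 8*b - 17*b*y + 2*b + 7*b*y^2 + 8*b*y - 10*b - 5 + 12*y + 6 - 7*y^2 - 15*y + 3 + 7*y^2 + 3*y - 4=-2*b^3 - 9*b^2 + 7*b*y^2 + y*(5*b^2 - 9*b)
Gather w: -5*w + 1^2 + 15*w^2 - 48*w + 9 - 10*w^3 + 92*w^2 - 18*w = -10*w^3 + 107*w^2 - 71*w + 10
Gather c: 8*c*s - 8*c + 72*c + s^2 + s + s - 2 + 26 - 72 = c*(8*s + 64) + s^2 + 2*s - 48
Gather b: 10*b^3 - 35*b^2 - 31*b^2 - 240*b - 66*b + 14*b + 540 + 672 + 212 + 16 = 10*b^3 - 66*b^2 - 292*b + 1440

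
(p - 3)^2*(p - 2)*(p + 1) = p^4 - 7*p^3 + 13*p^2 + 3*p - 18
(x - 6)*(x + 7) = x^2 + x - 42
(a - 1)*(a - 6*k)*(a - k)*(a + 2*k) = a^4 - 5*a^3*k - a^3 - 8*a^2*k^2 + 5*a^2*k + 12*a*k^3 + 8*a*k^2 - 12*k^3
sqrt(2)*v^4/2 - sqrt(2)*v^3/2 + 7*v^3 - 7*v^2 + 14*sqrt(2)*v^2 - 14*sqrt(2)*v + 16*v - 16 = (v - 1)*(v + 2*sqrt(2))*(v + 4*sqrt(2))*(sqrt(2)*v/2 + 1)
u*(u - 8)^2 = u^3 - 16*u^2 + 64*u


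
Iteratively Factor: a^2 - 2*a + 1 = (a - 1)*(a - 1)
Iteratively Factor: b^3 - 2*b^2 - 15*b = (b + 3)*(b^2 - 5*b) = b*(b + 3)*(b - 5)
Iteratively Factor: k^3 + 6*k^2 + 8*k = (k)*(k^2 + 6*k + 8) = k*(k + 4)*(k + 2)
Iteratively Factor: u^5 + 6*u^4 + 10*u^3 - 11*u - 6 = (u + 3)*(u^4 + 3*u^3 + u^2 - 3*u - 2) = (u + 1)*(u + 3)*(u^3 + 2*u^2 - u - 2) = (u - 1)*(u + 1)*(u + 3)*(u^2 + 3*u + 2) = (u - 1)*(u + 1)^2*(u + 3)*(u + 2)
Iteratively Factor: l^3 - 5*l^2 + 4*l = (l - 4)*(l^2 - l) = l*(l - 4)*(l - 1)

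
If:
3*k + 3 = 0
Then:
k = -1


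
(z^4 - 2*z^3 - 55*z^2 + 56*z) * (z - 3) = z^5 - 5*z^4 - 49*z^3 + 221*z^2 - 168*z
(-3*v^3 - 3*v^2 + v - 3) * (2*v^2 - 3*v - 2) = -6*v^5 + 3*v^4 + 17*v^3 - 3*v^2 + 7*v + 6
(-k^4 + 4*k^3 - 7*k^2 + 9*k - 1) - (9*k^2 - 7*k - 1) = -k^4 + 4*k^3 - 16*k^2 + 16*k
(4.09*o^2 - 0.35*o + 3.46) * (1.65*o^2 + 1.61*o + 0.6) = 6.7485*o^4 + 6.0074*o^3 + 7.5995*o^2 + 5.3606*o + 2.076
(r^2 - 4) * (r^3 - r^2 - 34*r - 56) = r^5 - r^4 - 38*r^3 - 52*r^2 + 136*r + 224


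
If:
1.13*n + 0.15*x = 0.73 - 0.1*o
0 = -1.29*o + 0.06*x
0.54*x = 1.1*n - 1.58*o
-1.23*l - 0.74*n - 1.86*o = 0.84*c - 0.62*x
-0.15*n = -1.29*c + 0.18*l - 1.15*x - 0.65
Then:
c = -1.15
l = 0.88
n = 0.52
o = 0.04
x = 0.93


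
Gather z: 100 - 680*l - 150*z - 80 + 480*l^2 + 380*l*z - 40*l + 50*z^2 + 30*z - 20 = 480*l^2 - 720*l + 50*z^2 + z*(380*l - 120)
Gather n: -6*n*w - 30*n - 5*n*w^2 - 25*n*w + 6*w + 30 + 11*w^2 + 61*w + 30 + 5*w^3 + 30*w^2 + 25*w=n*(-5*w^2 - 31*w - 30) + 5*w^3 + 41*w^2 + 92*w + 60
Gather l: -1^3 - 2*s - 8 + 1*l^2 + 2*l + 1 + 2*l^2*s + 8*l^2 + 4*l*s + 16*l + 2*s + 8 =l^2*(2*s + 9) + l*(4*s + 18)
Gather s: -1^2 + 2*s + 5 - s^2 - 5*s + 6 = -s^2 - 3*s + 10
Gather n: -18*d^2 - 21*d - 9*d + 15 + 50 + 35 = -18*d^2 - 30*d + 100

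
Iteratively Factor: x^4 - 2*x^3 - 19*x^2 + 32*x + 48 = (x - 3)*(x^3 + x^2 - 16*x - 16) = (x - 3)*(x + 1)*(x^2 - 16) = (x - 4)*(x - 3)*(x + 1)*(x + 4)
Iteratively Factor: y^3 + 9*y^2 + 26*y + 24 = (y + 3)*(y^2 + 6*y + 8) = (y + 2)*(y + 3)*(y + 4)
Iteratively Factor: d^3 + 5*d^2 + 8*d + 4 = (d + 1)*(d^2 + 4*d + 4) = (d + 1)*(d + 2)*(d + 2)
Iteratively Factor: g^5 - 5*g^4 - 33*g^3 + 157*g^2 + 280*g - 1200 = (g - 5)*(g^4 - 33*g^2 - 8*g + 240) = (g - 5)*(g + 4)*(g^3 - 4*g^2 - 17*g + 60) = (g - 5)^2*(g + 4)*(g^2 + g - 12) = (g - 5)^2*(g + 4)^2*(g - 3)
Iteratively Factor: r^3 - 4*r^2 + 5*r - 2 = (r - 2)*(r^2 - 2*r + 1) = (r - 2)*(r - 1)*(r - 1)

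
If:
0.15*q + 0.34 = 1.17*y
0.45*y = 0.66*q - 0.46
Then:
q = 0.98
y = 0.42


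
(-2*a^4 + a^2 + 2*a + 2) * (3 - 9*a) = 18*a^5 - 6*a^4 - 9*a^3 - 15*a^2 - 12*a + 6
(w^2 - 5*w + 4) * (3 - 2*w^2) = -2*w^4 + 10*w^3 - 5*w^2 - 15*w + 12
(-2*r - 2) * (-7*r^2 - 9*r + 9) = 14*r^3 + 32*r^2 - 18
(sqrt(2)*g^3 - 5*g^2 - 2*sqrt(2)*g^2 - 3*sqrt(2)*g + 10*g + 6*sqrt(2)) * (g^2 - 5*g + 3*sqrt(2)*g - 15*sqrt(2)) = sqrt(2)*g^5 - 7*sqrt(2)*g^4 + g^4 - 8*sqrt(2)*g^3 - 7*g^3 - 8*g^2 + 126*sqrt(2)*g^2 - 180*sqrt(2)*g + 126*g - 180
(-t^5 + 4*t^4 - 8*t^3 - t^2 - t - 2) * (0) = 0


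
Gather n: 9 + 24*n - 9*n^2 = -9*n^2 + 24*n + 9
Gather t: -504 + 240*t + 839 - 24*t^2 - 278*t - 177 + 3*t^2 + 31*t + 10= -21*t^2 - 7*t + 168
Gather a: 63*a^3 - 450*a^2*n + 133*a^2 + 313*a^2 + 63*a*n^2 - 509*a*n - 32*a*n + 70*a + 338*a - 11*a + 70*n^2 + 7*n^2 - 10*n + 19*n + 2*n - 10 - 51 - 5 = 63*a^3 + a^2*(446 - 450*n) + a*(63*n^2 - 541*n + 397) + 77*n^2 + 11*n - 66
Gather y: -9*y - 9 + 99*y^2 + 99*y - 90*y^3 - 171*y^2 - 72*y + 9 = -90*y^3 - 72*y^2 + 18*y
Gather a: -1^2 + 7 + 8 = 14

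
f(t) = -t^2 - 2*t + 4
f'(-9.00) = 16.00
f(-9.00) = -59.00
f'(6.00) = -14.00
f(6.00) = -44.00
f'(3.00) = -8.00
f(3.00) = -11.00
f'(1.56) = -5.12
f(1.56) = -1.55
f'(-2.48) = 2.96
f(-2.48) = 2.81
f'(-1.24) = 0.48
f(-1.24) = 4.94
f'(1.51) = -5.02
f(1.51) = -1.30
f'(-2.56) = 3.12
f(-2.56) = 2.57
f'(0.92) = -3.84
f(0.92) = 1.31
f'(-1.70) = 1.40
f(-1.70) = 4.51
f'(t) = -2*t - 2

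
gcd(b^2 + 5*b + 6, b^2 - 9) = b + 3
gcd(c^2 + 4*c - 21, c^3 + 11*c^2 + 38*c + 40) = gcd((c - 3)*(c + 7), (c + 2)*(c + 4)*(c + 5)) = 1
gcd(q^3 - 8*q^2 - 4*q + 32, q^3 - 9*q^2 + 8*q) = q - 8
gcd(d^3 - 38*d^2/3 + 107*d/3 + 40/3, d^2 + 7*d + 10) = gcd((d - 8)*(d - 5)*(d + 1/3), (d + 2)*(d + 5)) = 1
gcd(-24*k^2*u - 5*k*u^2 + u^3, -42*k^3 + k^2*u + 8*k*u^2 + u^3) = 3*k + u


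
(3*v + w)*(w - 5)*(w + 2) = 3*v*w^2 - 9*v*w - 30*v + w^3 - 3*w^2 - 10*w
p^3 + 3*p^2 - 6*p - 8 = (p - 2)*(p + 1)*(p + 4)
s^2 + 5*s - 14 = (s - 2)*(s + 7)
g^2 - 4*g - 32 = (g - 8)*(g + 4)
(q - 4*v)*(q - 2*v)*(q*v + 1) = q^3*v - 6*q^2*v^2 + q^2 + 8*q*v^3 - 6*q*v + 8*v^2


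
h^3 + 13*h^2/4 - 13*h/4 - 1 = (h - 1)*(h + 1/4)*(h + 4)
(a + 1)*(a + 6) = a^2 + 7*a + 6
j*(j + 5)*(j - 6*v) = j^3 - 6*j^2*v + 5*j^2 - 30*j*v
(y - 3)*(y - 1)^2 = y^3 - 5*y^2 + 7*y - 3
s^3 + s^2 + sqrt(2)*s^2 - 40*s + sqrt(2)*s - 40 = (s + 1)*(s - 4*sqrt(2))*(s + 5*sqrt(2))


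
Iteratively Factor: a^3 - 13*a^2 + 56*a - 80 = (a - 4)*(a^2 - 9*a + 20) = (a - 5)*(a - 4)*(a - 4)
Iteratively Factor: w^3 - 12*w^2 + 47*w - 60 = (w - 4)*(w^2 - 8*w + 15) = (w - 5)*(w - 4)*(w - 3)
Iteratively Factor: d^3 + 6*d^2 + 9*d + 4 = (d + 1)*(d^2 + 5*d + 4) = (d + 1)^2*(d + 4)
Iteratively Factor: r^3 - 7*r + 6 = (r - 2)*(r^2 + 2*r - 3) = (r - 2)*(r - 1)*(r + 3)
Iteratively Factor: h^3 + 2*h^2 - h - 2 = (h + 1)*(h^2 + h - 2) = (h - 1)*(h + 1)*(h + 2)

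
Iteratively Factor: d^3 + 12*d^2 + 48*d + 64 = (d + 4)*(d^2 + 8*d + 16) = (d + 4)^2*(d + 4)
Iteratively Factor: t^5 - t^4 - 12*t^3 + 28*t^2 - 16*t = (t - 2)*(t^4 + t^3 - 10*t^2 + 8*t) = (t - 2)*(t - 1)*(t^3 + 2*t^2 - 8*t) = (t - 2)*(t - 1)*(t + 4)*(t^2 - 2*t) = (t - 2)^2*(t - 1)*(t + 4)*(t)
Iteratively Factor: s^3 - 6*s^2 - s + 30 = (s - 5)*(s^2 - s - 6) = (s - 5)*(s - 3)*(s + 2)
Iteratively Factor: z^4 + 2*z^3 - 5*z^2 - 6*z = (z + 1)*(z^3 + z^2 - 6*z) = (z + 1)*(z + 3)*(z^2 - 2*z) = z*(z + 1)*(z + 3)*(z - 2)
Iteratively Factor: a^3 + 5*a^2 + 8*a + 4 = (a + 2)*(a^2 + 3*a + 2) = (a + 2)^2*(a + 1)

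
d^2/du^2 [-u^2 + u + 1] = -2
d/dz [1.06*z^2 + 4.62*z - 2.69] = 2.12*z + 4.62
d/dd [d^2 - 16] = 2*d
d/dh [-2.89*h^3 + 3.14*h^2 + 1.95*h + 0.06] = -8.67*h^2 + 6.28*h + 1.95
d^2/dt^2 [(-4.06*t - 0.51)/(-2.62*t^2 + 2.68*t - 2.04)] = ((19.0892 - 63.8232*t)*(2.62*t^2 - 2.68*t + 2.04) + (4.06*t + 0.51)*(5.24*t - 2.68)*(10.48*t - 5.36))/(2.62*t^2 - 2.68*t + 2.04)^3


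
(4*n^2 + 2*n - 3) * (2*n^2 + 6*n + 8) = 8*n^4 + 28*n^3 + 38*n^2 - 2*n - 24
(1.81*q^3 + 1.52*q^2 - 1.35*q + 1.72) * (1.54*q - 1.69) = 2.7874*q^4 - 0.7181*q^3 - 4.6478*q^2 + 4.9303*q - 2.9068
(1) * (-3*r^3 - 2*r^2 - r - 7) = -3*r^3 - 2*r^2 - r - 7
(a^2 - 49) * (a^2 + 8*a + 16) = a^4 + 8*a^3 - 33*a^2 - 392*a - 784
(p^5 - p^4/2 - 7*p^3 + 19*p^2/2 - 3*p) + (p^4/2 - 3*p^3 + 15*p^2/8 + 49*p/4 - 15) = p^5 - 10*p^3 + 91*p^2/8 + 37*p/4 - 15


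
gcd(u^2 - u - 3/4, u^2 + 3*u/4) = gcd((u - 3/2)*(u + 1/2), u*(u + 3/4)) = 1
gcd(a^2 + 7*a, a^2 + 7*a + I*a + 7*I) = a + 7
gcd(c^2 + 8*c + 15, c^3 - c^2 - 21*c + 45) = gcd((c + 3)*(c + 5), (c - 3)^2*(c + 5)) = c + 5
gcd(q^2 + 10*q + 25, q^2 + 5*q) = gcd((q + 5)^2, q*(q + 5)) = q + 5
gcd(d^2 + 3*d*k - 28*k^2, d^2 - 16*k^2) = d - 4*k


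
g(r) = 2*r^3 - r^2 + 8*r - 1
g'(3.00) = 56.00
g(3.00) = 68.00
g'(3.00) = 56.00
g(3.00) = 68.00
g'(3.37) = 69.40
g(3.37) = 91.15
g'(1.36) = 16.38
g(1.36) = 13.06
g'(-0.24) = 8.83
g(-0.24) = -3.01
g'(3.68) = 81.89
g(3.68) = 114.57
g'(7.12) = 297.93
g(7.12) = 727.15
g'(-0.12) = 8.33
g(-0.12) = -1.98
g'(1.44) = 17.56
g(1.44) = 14.42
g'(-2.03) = 36.79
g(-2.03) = -38.09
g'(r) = 6*r^2 - 2*r + 8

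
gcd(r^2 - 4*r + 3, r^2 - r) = r - 1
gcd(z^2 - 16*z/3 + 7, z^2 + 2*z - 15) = z - 3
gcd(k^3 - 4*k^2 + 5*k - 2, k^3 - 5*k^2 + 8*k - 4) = k^2 - 3*k + 2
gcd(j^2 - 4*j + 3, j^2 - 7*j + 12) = j - 3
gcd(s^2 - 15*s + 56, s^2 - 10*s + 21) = s - 7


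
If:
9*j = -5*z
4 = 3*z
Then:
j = -20/27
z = 4/3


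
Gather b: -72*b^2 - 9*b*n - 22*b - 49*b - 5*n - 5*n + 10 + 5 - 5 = -72*b^2 + b*(-9*n - 71) - 10*n + 10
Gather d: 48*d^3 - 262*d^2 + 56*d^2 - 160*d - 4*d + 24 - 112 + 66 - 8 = 48*d^3 - 206*d^2 - 164*d - 30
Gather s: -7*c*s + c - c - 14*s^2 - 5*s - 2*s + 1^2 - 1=-14*s^2 + s*(-7*c - 7)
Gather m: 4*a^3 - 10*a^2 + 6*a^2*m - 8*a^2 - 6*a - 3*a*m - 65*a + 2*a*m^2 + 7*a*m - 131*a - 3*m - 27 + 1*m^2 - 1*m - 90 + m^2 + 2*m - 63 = 4*a^3 - 18*a^2 - 202*a + m^2*(2*a + 2) + m*(6*a^2 + 4*a - 2) - 180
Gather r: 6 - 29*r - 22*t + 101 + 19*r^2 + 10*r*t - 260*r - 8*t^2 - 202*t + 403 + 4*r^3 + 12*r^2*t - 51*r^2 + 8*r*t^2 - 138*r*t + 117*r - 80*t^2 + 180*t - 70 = 4*r^3 + r^2*(12*t - 32) + r*(8*t^2 - 128*t - 172) - 88*t^2 - 44*t + 440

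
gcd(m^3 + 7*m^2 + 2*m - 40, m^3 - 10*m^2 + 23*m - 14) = m - 2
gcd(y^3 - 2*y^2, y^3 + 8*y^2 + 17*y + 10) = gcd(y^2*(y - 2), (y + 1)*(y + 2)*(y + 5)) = 1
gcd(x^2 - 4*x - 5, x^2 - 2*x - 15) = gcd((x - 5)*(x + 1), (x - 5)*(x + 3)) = x - 5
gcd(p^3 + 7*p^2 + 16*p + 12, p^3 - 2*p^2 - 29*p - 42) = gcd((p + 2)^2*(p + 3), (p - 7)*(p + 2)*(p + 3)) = p^2 + 5*p + 6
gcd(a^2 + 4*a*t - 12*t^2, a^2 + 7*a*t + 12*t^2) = 1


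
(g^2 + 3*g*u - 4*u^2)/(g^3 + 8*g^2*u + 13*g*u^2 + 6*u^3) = (g^2 + 3*g*u - 4*u^2)/(g^3 + 8*g^2*u + 13*g*u^2 + 6*u^3)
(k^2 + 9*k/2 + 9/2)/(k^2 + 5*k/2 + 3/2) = (k + 3)/(k + 1)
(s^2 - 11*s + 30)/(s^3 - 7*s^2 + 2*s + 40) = (s - 6)/(s^2 - 2*s - 8)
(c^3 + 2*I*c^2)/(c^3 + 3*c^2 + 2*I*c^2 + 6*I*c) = c/(c + 3)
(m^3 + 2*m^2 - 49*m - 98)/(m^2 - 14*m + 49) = (m^2 + 9*m + 14)/(m - 7)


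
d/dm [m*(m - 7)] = 2*m - 7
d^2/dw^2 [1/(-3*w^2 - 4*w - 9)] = 2*(9*w^2 + 12*w - 4*(3*w + 2)^2 + 27)/(3*w^2 + 4*w + 9)^3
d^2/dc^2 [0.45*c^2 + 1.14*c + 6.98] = 0.900000000000000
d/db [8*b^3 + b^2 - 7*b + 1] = 24*b^2 + 2*b - 7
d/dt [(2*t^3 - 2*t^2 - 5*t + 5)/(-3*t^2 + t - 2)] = (-6*t^4 + 4*t^3 - 29*t^2 + 38*t + 5)/(9*t^4 - 6*t^3 + 13*t^2 - 4*t + 4)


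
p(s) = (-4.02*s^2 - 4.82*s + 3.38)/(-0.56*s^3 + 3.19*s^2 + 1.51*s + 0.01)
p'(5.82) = -78.51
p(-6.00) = -0.50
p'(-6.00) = -0.02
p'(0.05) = -710.35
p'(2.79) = -0.71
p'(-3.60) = 0.04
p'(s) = (-8.04*s - 4.82)/(-0.56*s^3 + 3.19*s^2 + 1.51*s + 0.01) + (-4.02*s^2 - 4.82*s + 3.38)*(1.68*s^2 - 6.38*s - 1.51)/(-0.56*s^3 + 3.19*s^2 + 1.51*s + 0.01)^2 = (-2.2512*s^4 - 5.3984*s^3 + 14.984*s^2 - 21.6448*s - 5.152)/(0.3136*s^6 - 3.5728*s^5 + 8.4849*s^4 + 9.6226*s^3 + 2.3439*s^2 + 0.0302*s + 0.0001)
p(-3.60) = -0.51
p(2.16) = -2.06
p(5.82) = -24.92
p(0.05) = 33.50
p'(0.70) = -2.58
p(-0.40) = -97.67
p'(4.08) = -1.85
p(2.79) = -2.45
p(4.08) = -3.92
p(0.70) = -0.81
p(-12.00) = -0.37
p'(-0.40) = 2714.24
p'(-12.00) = -0.02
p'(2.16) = -0.55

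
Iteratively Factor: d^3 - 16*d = (d)*(d^2 - 16) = d*(d - 4)*(d + 4)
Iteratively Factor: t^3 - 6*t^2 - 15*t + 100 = (t + 4)*(t^2 - 10*t + 25) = (t - 5)*(t + 4)*(t - 5)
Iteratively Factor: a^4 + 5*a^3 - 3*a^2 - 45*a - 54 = (a - 3)*(a^3 + 8*a^2 + 21*a + 18) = (a - 3)*(a + 3)*(a^2 + 5*a + 6) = (a - 3)*(a + 2)*(a + 3)*(a + 3)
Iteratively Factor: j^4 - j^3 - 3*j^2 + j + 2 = (j + 1)*(j^3 - 2*j^2 - j + 2) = (j + 1)^2*(j^2 - 3*j + 2) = (j - 1)*(j + 1)^2*(j - 2)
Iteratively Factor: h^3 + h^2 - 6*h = (h)*(h^2 + h - 6) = h*(h + 3)*(h - 2)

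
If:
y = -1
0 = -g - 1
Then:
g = -1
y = -1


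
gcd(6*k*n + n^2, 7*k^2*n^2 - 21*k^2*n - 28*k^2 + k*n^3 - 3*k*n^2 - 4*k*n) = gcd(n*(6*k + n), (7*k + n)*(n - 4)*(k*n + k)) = 1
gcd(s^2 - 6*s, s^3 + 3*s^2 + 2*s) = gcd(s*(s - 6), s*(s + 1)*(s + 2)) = s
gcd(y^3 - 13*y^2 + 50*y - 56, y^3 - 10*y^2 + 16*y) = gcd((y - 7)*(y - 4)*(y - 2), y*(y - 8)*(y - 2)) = y - 2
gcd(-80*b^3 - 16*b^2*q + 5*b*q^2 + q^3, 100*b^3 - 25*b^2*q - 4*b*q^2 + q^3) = -20*b^2 + b*q + q^2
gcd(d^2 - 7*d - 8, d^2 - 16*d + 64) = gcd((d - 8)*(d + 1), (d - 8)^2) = d - 8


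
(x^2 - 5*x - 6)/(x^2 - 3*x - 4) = (x - 6)/(x - 4)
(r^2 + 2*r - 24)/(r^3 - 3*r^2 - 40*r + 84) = (r - 4)/(r^2 - 9*r + 14)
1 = 1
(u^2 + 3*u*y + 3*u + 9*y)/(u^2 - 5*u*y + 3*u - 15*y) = (-u - 3*y)/(-u + 5*y)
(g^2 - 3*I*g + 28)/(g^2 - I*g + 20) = (g - 7*I)/(g - 5*I)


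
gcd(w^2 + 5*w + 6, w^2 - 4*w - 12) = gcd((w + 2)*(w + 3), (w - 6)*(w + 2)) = w + 2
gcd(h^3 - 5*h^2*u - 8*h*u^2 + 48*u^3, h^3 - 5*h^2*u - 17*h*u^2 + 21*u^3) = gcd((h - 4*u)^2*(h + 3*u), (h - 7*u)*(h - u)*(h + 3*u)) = h + 3*u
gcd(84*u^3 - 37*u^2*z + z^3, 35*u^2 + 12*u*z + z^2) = 7*u + z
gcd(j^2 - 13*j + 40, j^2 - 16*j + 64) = j - 8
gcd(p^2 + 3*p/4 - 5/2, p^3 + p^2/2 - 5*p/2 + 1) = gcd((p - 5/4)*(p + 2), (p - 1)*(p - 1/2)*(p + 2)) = p + 2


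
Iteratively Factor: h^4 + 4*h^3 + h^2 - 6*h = (h)*(h^3 + 4*h^2 + h - 6) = h*(h + 2)*(h^2 + 2*h - 3) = h*(h - 1)*(h + 2)*(h + 3)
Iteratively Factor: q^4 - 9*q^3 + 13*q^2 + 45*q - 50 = (q - 5)*(q^3 - 4*q^2 - 7*q + 10) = (q - 5)*(q + 2)*(q^2 - 6*q + 5) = (q - 5)*(q - 1)*(q + 2)*(q - 5)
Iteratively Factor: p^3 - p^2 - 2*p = (p)*(p^2 - p - 2) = p*(p + 1)*(p - 2)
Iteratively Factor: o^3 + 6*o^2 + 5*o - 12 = (o + 4)*(o^2 + 2*o - 3) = (o + 3)*(o + 4)*(o - 1)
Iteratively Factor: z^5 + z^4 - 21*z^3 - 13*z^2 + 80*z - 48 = (z - 4)*(z^4 + 5*z^3 - z^2 - 17*z + 12) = (z - 4)*(z + 3)*(z^3 + 2*z^2 - 7*z + 4) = (z - 4)*(z - 1)*(z + 3)*(z^2 + 3*z - 4) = (z - 4)*(z - 1)^2*(z + 3)*(z + 4)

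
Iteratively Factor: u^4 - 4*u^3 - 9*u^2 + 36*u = (u + 3)*(u^3 - 7*u^2 + 12*u) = (u - 3)*(u + 3)*(u^2 - 4*u) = (u - 4)*(u - 3)*(u + 3)*(u)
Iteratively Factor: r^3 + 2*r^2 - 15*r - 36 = (r + 3)*(r^2 - r - 12) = (r + 3)^2*(r - 4)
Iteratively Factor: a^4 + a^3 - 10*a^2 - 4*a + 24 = (a + 2)*(a^3 - a^2 - 8*a + 12) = (a - 2)*(a + 2)*(a^2 + a - 6) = (a - 2)*(a + 2)*(a + 3)*(a - 2)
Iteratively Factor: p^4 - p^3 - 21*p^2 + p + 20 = (p + 4)*(p^3 - 5*p^2 - p + 5) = (p - 5)*(p + 4)*(p^2 - 1) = (p - 5)*(p + 1)*(p + 4)*(p - 1)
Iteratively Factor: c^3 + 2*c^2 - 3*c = (c)*(c^2 + 2*c - 3) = c*(c - 1)*(c + 3)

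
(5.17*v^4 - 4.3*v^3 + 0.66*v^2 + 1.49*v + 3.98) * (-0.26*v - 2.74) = -1.3442*v^5 - 13.0478*v^4 + 11.6104*v^3 - 2.1958*v^2 - 5.1174*v - 10.9052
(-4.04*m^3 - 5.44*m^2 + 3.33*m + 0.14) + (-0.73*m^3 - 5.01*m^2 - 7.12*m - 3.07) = -4.77*m^3 - 10.45*m^2 - 3.79*m - 2.93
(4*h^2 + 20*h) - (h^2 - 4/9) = 3*h^2 + 20*h + 4/9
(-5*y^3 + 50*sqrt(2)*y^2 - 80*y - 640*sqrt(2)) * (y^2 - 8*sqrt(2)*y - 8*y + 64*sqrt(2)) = -5*y^5 + 40*y^4 + 90*sqrt(2)*y^4 - 720*sqrt(2)*y^3 - 880*y^3 + 7040*y^2 + 10240*y - 81920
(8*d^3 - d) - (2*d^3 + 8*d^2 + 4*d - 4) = 6*d^3 - 8*d^2 - 5*d + 4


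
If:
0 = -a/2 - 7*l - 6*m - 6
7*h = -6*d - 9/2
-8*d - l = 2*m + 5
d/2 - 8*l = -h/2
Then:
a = -10736*m/897 - 10190/897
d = -224*m/897 - 1111/1794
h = 64*m/299 - 67/598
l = -2*m/897 - 41/897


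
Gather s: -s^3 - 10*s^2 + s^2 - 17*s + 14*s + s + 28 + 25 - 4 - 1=-s^3 - 9*s^2 - 2*s + 48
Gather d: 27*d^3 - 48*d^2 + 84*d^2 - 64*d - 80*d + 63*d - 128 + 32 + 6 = 27*d^3 + 36*d^2 - 81*d - 90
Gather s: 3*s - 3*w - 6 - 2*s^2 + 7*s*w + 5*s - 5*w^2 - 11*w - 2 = -2*s^2 + s*(7*w + 8) - 5*w^2 - 14*w - 8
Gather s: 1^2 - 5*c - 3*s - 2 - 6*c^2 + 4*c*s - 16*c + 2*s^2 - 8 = -6*c^2 - 21*c + 2*s^2 + s*(4*c - 3) - 9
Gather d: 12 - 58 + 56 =10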